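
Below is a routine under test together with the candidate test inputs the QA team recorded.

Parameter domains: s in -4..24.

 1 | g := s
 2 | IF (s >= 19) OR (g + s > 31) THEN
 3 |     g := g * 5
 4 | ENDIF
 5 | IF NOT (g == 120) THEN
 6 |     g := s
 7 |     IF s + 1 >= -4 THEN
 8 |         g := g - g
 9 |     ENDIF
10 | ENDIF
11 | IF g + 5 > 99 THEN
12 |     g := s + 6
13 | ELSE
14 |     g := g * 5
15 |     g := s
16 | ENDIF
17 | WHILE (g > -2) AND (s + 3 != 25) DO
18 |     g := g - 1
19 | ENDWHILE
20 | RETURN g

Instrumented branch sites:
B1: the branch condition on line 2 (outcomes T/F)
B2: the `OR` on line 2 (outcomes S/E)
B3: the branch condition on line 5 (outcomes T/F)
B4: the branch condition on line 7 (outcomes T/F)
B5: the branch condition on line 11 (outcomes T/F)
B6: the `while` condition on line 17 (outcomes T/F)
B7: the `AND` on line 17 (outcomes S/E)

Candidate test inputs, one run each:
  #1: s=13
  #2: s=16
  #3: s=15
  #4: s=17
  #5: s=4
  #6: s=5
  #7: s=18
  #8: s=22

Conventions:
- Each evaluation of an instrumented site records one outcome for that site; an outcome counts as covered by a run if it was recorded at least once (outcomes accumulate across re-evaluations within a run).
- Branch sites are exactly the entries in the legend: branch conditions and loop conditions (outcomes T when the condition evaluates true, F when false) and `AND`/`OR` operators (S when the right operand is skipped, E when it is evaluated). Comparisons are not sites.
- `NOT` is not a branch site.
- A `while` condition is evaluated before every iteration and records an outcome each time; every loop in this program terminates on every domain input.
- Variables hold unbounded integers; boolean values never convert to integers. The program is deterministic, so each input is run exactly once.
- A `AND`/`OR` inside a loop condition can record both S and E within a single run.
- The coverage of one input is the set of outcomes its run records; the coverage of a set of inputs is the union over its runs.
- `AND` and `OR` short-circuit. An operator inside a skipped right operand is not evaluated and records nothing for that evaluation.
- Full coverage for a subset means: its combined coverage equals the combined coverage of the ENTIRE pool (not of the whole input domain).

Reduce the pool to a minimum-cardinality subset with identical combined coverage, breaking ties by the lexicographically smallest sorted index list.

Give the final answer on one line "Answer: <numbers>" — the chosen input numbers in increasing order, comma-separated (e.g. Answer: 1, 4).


#1 (s=13) -> covered: B1=F, B2=E, B3=T, B4=T, B5=F, B6=T, B6=F, B7=S, B7=E
#2 (s=16) -> covered: B1=T, B2=E, B3=T, B4=T, B5=F, B6=T, B6=F, B7=S, B7=E
#3 (s=15) -> covered: B1=F, B2=E, B3=T, B4=T, B5=F, B6=T, B6=F, B7=S, B7=E
#4 (s=17) -> covered: B1=T, B2=E, B3=T, B4=T, B5=F, B6=T, B6=F, B7=S, B7=E
#5 (s=4) -> covered: B1=F, B2=E, B3=T, B4=T, B5=F, B6=T, B6=F, B7=S, B7=E
#6 (s=5) -> covered: B1=F, B2=E, B3=T, B4=T, B5=F, B6=T, B6=F, B7=S, B7=E
#7 (s=18) -> covered: B1=T, B2=E, B3=T, B4=T, B5=F, B6=T, B6=F, B7=S, B7=E
#8 (s=22) -> covered: B1=T, B2=S, B3=T, B4=T, B5=F, B6=F, B7=E
together the pool reaches 11 outcomes: B1=T, B1=F, B2=S, B2=E, B3=T, B4=T, B5=F, B6=T, B6=F, B7=S, B7=E
size 1 is not enough: best union over all size-1 subsets is 9/11
the canonical winner is {1, 8}: size 2, full 11-outcome coverage, earliest index list among size-2 covers
Answer: 1, 8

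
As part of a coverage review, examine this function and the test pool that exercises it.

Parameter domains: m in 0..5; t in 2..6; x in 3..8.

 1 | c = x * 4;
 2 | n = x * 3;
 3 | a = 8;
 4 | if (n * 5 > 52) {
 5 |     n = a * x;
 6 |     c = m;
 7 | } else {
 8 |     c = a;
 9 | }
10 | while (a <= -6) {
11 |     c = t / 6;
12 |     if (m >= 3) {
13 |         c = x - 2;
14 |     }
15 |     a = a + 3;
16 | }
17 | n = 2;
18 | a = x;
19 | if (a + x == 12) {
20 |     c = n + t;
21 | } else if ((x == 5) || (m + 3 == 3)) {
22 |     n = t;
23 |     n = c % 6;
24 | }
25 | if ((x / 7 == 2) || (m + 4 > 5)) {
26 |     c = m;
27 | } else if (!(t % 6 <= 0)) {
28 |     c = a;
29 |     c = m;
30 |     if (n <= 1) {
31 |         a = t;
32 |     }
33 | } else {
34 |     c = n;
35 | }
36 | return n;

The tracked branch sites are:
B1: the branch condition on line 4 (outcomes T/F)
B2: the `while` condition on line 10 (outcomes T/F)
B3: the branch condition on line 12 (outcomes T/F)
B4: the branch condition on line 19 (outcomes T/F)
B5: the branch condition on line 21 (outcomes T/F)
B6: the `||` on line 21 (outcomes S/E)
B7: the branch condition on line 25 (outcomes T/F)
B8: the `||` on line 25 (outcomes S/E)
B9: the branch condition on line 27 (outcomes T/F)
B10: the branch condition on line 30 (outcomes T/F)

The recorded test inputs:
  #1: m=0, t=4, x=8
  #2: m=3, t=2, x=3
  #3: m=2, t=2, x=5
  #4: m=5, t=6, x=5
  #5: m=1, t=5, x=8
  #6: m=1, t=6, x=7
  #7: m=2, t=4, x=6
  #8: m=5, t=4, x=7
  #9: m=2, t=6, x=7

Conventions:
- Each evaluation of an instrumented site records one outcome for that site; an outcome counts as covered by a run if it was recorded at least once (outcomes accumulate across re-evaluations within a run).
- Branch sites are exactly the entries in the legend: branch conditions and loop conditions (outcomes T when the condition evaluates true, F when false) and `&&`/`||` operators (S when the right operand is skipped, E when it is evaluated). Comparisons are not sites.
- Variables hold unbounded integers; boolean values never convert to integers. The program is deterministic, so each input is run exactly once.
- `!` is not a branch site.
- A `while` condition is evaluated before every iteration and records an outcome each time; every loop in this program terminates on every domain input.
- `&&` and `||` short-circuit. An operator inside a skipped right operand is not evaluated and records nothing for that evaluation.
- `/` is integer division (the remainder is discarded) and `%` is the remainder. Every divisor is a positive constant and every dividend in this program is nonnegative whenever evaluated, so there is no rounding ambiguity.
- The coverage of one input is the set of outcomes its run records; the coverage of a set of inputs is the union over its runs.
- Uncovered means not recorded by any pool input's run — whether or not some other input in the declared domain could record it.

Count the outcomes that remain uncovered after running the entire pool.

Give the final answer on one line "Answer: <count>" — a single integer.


test 1 (m=0, t=4, x=8) hits B1=T, B2=F, B4=F, B5=T, B6=E, B7=F, B8=E, B9=T, B10=T
test 2 (m=3, t=2, x=3) hits B1=F, B2=F, B4=F, B5=F, B6=E, B7=T, B8=E
test 3 (m=2, t=2, x=5) hits B1=T, B2=F, B4=F, B5=T, B6=S, B7=T, B8=E
test 4 (m=5, t=6, x=5) hits B1=T, B2=F, B4=F, B5=T, B6=S, B7=T, B8=E
test 5 (m=1, t=5, x=8) hits B1=T, B2=F, B4=F, B5=F, B6=E, B7=F, B8=E, B9=T, B10=F
test 6 (m=1, t=6, x=7) hits B1=T, B2=F, B4=F, B5=F, B6=E, B7=F, B8=E, B9=F
test 7 (m=2, t=4, x=6) hits B1=T, B2=F, B4=T, B7=T, B8=E
test 8 (m=5, t=4, x=7) hits B1=T, B2=F, B4=F, B5=F, B6=E, B7=T, B8=E
test 9 (m=2, t=6, x=7) hits B1=T, B2=F, B4=F, B5=F, B6=E, B7=T, B8=E
union over the pool: B1=T, B1=F, B2=F, B4=T, B4=F, B5=T, B5=F, B6=S, B6=E, B7=T, B7=F, B8=E, B9=T, B9=F, B10=T, B10=F
uncovered (4 of 20): B2=T, B3=T, B3=F, B8=S
Answer: 4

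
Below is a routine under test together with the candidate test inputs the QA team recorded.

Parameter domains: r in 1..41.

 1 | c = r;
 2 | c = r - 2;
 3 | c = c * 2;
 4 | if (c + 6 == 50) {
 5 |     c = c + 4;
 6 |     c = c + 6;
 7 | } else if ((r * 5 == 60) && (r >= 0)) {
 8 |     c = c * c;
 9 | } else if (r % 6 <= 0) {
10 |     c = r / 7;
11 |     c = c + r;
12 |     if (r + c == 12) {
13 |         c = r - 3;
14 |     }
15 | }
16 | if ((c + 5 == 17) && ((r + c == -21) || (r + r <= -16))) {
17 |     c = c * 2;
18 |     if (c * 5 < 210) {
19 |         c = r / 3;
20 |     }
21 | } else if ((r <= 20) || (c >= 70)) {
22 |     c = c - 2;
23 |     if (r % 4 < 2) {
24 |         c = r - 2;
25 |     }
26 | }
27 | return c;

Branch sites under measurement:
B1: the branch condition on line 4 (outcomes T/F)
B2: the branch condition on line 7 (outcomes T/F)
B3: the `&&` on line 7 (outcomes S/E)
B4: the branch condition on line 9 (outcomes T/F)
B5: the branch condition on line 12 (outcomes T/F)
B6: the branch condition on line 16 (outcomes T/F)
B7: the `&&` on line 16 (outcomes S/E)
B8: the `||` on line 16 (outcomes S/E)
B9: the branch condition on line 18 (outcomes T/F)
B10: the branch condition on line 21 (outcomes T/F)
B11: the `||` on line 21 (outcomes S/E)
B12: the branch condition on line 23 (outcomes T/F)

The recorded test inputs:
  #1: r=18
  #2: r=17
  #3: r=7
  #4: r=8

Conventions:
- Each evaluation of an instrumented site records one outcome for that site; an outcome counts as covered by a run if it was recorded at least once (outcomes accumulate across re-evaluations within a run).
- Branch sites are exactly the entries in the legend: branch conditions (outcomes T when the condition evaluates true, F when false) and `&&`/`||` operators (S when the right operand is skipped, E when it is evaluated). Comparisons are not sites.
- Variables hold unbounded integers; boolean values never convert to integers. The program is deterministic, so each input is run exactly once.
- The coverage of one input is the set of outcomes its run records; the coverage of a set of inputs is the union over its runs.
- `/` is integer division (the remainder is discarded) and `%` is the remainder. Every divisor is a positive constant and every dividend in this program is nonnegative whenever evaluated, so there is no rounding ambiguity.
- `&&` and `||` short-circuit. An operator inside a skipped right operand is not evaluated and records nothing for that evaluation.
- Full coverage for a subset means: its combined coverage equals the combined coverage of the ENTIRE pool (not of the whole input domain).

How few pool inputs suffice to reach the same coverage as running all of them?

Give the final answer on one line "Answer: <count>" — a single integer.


input #1 (r=18): covers B1=F, B2=F, B3=S, B4=T, B5=F, B6=F, B7=S, B10=T, B11=S, B12=F
input #2 (r=17): covers B1=F, B2=F, B3=S, B4=F, B6=F, B7=S, B10=T, B11=S, B12=T
input #3 (r=7): covers B1=F, B2=F, B3=S, B4=F, B6=F, B7=S, B10=T, B11=S, B12=F
input #4 (r=8): covers B1=F, B2=F, B3=S, B4=F, B6=F, B7=E, B8=E, B10=T, B11=S, B12=T
pool-wide coverage (14 outcomes): B1=F, B2=F, B3=S, B4=T, B4=F, B5=F, B6=F, B7=S, B7=E, B8=E, B10=T, B11=S, B12=T, B12=F
checked all size-1 subsets: none covers 14 outcomes (max 10/14)
the canonical winner is {1, 4}: size 2, full 14-outcome coverage, earliest index list among size-2 covers
Answer: 2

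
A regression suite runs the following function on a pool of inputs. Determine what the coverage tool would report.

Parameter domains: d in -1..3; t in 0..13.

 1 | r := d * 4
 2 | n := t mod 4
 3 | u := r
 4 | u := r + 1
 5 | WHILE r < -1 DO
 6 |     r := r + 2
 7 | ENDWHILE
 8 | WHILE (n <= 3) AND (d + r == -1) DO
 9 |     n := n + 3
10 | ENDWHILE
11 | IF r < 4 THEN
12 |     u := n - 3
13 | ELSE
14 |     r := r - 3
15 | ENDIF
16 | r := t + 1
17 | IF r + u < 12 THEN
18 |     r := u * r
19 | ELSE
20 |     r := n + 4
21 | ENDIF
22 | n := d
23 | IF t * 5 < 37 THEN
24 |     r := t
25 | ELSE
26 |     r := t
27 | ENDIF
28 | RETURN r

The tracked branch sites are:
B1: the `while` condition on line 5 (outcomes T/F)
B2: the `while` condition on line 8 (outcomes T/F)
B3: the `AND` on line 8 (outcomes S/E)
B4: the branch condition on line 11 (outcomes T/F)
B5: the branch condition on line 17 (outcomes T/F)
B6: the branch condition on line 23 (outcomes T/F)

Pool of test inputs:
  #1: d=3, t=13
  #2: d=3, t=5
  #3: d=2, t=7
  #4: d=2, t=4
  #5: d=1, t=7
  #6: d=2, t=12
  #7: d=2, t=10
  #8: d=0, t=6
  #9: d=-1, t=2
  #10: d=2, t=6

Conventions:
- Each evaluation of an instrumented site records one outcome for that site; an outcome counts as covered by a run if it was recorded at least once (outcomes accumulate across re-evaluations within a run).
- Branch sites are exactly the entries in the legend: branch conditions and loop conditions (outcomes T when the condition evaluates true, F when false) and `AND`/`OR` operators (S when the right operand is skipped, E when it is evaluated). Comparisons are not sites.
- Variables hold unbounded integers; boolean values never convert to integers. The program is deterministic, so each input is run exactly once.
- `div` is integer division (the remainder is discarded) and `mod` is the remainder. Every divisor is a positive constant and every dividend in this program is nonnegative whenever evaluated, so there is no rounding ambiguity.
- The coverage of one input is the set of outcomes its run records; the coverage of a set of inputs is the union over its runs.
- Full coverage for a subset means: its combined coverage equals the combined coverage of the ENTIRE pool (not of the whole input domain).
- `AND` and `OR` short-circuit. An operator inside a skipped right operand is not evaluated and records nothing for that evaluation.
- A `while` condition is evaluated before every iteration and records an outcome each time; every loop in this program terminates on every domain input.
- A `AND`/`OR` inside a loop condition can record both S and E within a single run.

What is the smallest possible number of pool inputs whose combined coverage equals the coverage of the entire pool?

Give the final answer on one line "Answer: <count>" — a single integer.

input #1 (d=3, t=13): events B1->F, B3->E, B2->F, B4->F, B5->F, B6->F; covers B1=F, B2=F, B3=E, B4=F, B5=F, B6=F
input #2 (d=3, t=5): events B1->F, B3->E, B2->F, B4->F, B5->F, B6->T; covers B1=F, B2=F, B3=E, B4=F, B5=F, B6=T
input #3 (d=2, t=7): events B1->F, B3->E, B2->F, B4->F, B5->F, B6->T; covers B1=F, B2=F, B3=E, B4=F, B5=F, B6=T
input #4 (d=2, t=4): events B1->F, B3->E, B2->F, B4->F, B5->F, B6->T; covers B1=F, B2=F, B3=E, B4=F, B5=F, B6=T
input #5 (d=1, t=7): events B1->F, B3->E, B2->F, B4->F, B5->F, B6->T; covers B1=F, B2=F, B3=E, B4=F, B5=F, B6=T
input #6 (d=2, t=12): events B1->F, B3->E, B2->F, B4->F, B5->F, B6->F; covers B1=F, B2=F, B3=E, B4=F, B5=F, B6=F
input #7 (d=2, t=10): events B1->F, B3->E, B2->F, B4->F, B5->F, B6->F; covers B1=F, B2=F, B3=E, B4=F, B5=F, B6=F
input #8 (d=0, t=6): events B1->F, B3->E, B2->F, B4->T, B5->T, B6->T; covers B1=F, B2=F, B3=E, B4=T, B5=T, B6=T
input #9 (d=-1, t=2): events B1->T, B1->T, B1->F, B3->E, B2->T, B3->S, B2->F, B4->T, B5->T, B6->T; covers B1=T, B1=F, B2=T, B2=F, B3=S, B3=E, B4=T, B5=T, B6=T
input #10 (d=2, t=6): events B1->F, B3->E, B2->F, B4->F, B5->F, B6->T; covers B1=F, B2=F, B3=E, B4=F, B5=F, B6=T
the full pool covers 12 outcomes: B1=T, B1=F, B2=T, B2=F, B3=S, B3=E, B4=T, B4=F, B5=T, B5=F, B6=T, B6=F
size 1 is not enough: best union over all size-1 subsets is 9/12
the canonical winner is {1, 9}: size 2, full 12-outcome coverage, earliest index list among size-2 covers

Answer: 2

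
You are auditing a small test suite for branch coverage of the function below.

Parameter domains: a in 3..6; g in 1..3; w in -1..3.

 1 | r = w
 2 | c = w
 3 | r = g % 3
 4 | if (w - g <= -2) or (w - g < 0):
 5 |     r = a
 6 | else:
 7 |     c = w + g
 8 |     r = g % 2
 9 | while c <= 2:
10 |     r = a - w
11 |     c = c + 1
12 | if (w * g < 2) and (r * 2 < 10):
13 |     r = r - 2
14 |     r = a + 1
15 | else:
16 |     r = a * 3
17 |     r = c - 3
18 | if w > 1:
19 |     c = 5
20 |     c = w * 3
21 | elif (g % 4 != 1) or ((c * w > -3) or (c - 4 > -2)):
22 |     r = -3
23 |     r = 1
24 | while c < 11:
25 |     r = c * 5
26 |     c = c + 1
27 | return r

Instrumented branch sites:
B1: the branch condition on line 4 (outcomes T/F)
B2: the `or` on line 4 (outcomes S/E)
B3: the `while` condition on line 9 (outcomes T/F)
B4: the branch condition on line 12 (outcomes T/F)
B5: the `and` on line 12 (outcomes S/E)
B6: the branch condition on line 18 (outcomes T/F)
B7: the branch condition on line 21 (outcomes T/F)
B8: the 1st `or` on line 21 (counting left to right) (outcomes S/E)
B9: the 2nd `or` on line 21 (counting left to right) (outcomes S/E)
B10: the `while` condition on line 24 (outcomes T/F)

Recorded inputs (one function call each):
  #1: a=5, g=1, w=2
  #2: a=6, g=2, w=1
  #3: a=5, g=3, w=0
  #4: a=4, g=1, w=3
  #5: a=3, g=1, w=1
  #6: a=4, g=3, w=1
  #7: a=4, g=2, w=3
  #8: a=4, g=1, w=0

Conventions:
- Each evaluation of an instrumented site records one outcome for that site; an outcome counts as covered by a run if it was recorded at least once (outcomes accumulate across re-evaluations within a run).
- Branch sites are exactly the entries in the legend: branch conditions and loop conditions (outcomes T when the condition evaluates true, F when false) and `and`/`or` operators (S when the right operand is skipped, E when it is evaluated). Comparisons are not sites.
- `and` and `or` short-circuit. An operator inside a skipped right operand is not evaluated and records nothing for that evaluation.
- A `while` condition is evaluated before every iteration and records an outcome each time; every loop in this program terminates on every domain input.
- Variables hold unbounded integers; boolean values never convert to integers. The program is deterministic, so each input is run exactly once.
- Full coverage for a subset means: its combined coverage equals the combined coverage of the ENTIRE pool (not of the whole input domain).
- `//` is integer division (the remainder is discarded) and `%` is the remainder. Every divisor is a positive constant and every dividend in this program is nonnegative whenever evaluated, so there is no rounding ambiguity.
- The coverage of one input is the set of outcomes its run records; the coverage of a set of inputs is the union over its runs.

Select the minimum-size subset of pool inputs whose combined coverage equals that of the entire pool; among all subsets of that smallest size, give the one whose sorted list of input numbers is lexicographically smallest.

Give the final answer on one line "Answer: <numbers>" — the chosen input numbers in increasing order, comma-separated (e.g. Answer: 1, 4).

test 1 (a=5, g=1, w=2) fires B2->E, B1->F, B3->F, B5->S, B4->F, B6->T, B10->T, B10->T, B10->T, B10->T, B10->T, B10->F; hits B1=F, B2=E, B3=F, B4=F, B5=S, B6=T, B10=T, B10=F
test 2 (a=6, g=2, w=1) fires B2->E, B1->T, B3->T, B3->T, B3->F, B5->S, B4->F, B6->F, B8->S, B7->T, B10->T, B10->T, B10->T, B10->T, ...; hits B1=T, B2=E, B3=T, B3=F, B4=F, B5=S, B6=F, B7=T, B8=S, B10=T, B10=F
test 3 (a=5, g=3, w=0) fires B2->S, B1->T, B3->T, B3->T, B3->T, B3->F, B5->E, B4->F, B6->F, B8->S, B7->T, B10->T, B10->T, B10->T, ...; hits B1=T, B2=S, B3=T, B3=F, B4=F, B5=E, B6=F, B7=T, B8=S, B10=T, B10=F
test 4 (a=4, g=1, w=3) fires B2->E, B1->F, B3->F, B5->S, B4->F, B6->T, B10->T, B10->T, B10->F; hits B1=F, B2=E, B3=F, B4=F, B5=S, B6=T, B10=T, B10=F
test 5 (a=3, g=1, w=1) fires B2->E, B1->F, B3->T, B3->F, B5->E, B4->T, B6->F, B8->E, B9->S, B7->T, B10->T, B10->T, B10->T, B10->T, ...; hits B1=F, B2=E, B3=T, B3=F, B4=T, B5=E, B6=F, B7=T, B8=E, B9=S, B10=T, B10=F
test 6 (a=4, g=3, w=1) fires B2->S, B1->T, B3->T, B3->T, B3->F, B5->S, B4->F, B6->F, B8->S, B7->T, B10->T, B10->T, B10->T, B10->T, ...; hits B1=T, B2=S, B3=T, B3=F, B4=F, B5=S, B6=F, B7=T, B8=S, B10=T, B10=F
test 7 (a=4, g=2, w=3) fires B2->E, B1->F, B3->F, B5->S, B4->F, B6->T, B10->T, B10->T, B10->F; hits B1=F, B2=E, B3=F, B4=F, B5=S, B6=T, B10=T, B10=F
test 8 (a=4, g=1, w=0) fires B2->E, B1->T, B3->T, B3->T, B3->T, B3->F, B5->E, B4->T, B6->F, B8->E, B9->S, B7->T, B10->T, B10->T, ...; hits B1=T, B2=E, B3=T, B3=F, B4=T, B5=E, B6=F, B7=T, B8=E, B9=S, B10=T, B10=F
pool-wide coverage (18 outcomes): B1=T, B1=F, B2=S, B2=E, B3=T, B3=F, B4=T, B4=F, B5=S, B5=E, B6=T, B6=F, B7=T, B8=S, B8=E, B9=S, B10=T, B10=F
checked all size-1 subsets: none covers 18 outcomes (max 12/18)
checked all size-2 subsets: none covers 18 outcomes (max 17/18)
inputs {1, 3, 5} (size 3) cover everything; no size-3 subset with a lexicographically smaller index list covers all 18

Answer: 1, 3, 5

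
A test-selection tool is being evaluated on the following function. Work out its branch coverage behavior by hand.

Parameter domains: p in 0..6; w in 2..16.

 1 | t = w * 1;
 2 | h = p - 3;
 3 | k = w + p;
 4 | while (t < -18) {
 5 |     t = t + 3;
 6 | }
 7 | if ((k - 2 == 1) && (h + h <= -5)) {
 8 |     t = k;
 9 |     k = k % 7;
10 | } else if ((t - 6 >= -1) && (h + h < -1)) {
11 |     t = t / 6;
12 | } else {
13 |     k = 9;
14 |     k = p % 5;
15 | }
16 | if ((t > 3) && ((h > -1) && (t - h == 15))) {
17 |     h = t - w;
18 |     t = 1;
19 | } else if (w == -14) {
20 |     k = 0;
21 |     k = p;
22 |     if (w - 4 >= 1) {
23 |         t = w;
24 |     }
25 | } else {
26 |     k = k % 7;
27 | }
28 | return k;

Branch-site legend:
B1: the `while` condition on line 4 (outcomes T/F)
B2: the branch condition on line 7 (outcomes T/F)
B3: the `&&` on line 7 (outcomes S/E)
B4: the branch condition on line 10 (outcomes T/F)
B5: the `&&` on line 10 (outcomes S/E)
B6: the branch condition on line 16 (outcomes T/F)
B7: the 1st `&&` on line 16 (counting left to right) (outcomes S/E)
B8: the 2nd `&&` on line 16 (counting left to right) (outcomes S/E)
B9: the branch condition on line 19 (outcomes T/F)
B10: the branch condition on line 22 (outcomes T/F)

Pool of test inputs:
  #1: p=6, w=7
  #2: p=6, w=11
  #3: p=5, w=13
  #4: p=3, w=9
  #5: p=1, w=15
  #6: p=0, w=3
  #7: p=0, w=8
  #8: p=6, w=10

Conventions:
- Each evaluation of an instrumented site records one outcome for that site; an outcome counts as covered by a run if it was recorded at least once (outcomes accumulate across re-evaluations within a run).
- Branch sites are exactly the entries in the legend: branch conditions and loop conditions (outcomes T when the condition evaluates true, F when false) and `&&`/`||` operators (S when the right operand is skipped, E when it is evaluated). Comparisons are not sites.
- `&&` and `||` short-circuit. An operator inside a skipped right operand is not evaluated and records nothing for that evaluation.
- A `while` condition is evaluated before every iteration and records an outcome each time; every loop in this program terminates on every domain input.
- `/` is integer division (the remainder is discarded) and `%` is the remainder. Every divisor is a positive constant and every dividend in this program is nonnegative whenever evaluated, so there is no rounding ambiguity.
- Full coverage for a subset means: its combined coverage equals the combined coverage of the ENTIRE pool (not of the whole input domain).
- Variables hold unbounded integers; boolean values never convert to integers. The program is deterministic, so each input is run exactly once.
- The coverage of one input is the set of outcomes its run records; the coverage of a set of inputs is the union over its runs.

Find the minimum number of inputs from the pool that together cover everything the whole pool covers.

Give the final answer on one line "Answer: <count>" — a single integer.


test 1 (p=6, w=7) fires B1->F, B3->S, B2->F, B5->E, B4->F, B7->E, B8->E, B6->F, B9->F; hits B1=F, B2=F, B3=S, B4=F, B5=E, B6=F, B7=E, B8=E, B9=F
test 2 (p=6, w=11) fires B1->F, B3->S, B2->F, B5->E, B4->F, B7->E, B8->E, B6->F, B9->F; hits B1=F, B2=F, B3=S, B4=F, B5=E, B6=F, B7=E, B8=E, B9=F
test 3 (p=5, w=13) fires B1->F, B3->S, B2->F, B5->E, B4->F, B7->E, B8->E, B6->F, B9->F; hits B1=F, B2=F, B3=S, B4=F, B5=E, B6=F, B7=E, B8=E, B9=F
test 4 (p=3, w=9) fires B1->F, B3->S, B2->F, B5->E, B4->F, B7->E, B8->E, B6->F, B9->F; hits B1=F, B2=F, B3=S, B4=F, B5=E, B6=F, B7=E, B8=E, B9=F
test 5 (p=1, w=15) fires B1->F, B3->S, B2->F, B5->E, B4->T, B7->S, B6->F, B9->F; hits B1=F, B2=F, B3=S, B4=T, B5=E, B6=F, B7=S, B9=F
test 6 (p=0, w=3) fires B1->F, B3->E, B2->T, B7->S, B6->F, B9->F; hits B1=F, B2=T, B3=E, B6=F, B7=S, B9=F
test 7 (p=0, w=8) fires B1->F, B3->S, B2->F, B5->E, B4->T, B7->S, B6->F, B9->F; hits B1=F, B2=F, B3=S, B4=T, B5=E, B6=F, B7=S, B9=F
test 8 (p=6, w=10) fires B1->F, B3->S, B2->F, B5->E, B4->F, B7->E, B8->E, B6->F, B9->F; hits B1=F, B2=F, B3=S, B4=F, B5=E, B6=F, B7=E, B8=E, B9=F
the full pool covers 13 outcomes: B1=F, B2=T, B2=F, B3=S, B3=E, B4=T, B4=F, B5=E, B6=F, B7=S, B7=E, B8=E, B9=F
checked all size-1 subsets: none covers 13 outcomes (max 9/13)
checked all size-2 subsets: none covers 13 outcomes (max 12/13)
the canonical winner is {1, 5, 6}: size 3, full 13-outcome coverage, earliest index list among size-3 covers
Answer: 3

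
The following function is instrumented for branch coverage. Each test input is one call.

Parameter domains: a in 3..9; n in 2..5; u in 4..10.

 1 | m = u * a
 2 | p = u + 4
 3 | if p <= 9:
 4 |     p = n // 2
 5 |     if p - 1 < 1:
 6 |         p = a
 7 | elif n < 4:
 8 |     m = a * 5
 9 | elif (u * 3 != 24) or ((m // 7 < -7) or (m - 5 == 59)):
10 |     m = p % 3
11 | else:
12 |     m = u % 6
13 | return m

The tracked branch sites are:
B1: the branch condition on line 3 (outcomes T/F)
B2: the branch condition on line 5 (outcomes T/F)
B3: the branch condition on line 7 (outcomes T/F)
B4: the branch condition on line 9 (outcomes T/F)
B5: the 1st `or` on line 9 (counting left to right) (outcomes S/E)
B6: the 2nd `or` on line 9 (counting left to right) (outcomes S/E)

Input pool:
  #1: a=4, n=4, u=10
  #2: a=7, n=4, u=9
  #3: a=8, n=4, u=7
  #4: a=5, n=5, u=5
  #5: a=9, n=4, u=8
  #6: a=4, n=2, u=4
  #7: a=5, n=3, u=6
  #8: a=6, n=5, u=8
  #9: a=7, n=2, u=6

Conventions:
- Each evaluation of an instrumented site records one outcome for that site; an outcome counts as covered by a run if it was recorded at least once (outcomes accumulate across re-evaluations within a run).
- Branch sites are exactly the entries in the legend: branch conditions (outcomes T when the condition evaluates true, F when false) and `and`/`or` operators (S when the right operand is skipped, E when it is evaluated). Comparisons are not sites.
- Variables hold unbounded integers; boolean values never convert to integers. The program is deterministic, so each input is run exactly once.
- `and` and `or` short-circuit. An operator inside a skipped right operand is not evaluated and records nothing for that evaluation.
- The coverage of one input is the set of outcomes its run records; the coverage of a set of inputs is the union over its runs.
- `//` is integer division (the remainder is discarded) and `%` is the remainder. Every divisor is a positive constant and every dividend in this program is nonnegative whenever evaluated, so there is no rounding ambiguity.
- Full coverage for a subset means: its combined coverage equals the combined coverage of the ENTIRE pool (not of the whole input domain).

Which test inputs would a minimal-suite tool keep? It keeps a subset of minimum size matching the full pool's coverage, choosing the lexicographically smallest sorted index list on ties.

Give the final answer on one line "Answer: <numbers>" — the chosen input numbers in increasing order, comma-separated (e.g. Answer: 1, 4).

input #1, a=4, n=4, u=10: events B1->F, B3->F, B5->S, B4->T; outcomes B1=F, B3=F, B4=T, B5=S
input #2, a=7, n=4, u=9: events B1->F, B3->F, B5->S, B4->T; outcomes B1=F, B3=F, B4=T, B5=S
input #3, a=8, n=4, u=7: events B1->F, B3->F, B5->S, B4->T; outcomes B1=F, B3=F, B4=T, B5=S
input #4, a=5, n=5, u=5: events B1->T, B2->F; outcomes B1=T, B2=F
input #5, a=9, n=4, u=8: events B1->F, B3->F, B5->E, B6->E, B4->F; outcomes B1=F, B3=F, B4=F, B5=E, B6=E
input #6, a=4, n=2, u=4: events B1->T, B2->T; outcomes B1=T, B2=T
input #7, a=5, n=3, u=6: events B1->F, B3->T; outcomes B1=F, B3=T
input #8, a=6, n=5, u=8: events B1->F, B3->F, B5->E, B6->E, B4->F; outcomes B1=F, B3=F, B4=F, B5=E, B6=E
input #9, a=7, n=2, u=6: events B1->F, B3->T; outcomes B1=F, B3=T
the full pool covers 11 outcomes: B1=T, B1=F, B2=T, B2=F, B3=T, B3=F, B4=T, B4=F, B5=S, B5=E, B6=E
every size-1 subset falls short of the 11 outcomes (best: 5/11)
every size-2 subset falls short of the 11 outcomes (best: 7/11)
every size-3 subset falls short of the 11 outcomes (best: 9/11)
every size-4 subset falls short of the 11 outcomes (best: 10/11)
the canonical winner is {1, 4, 5, 6, 7}: size 5, full 11-outcome coverage, earliest index list among size-5 covers

Answer: 1, 4, 5, 6, 7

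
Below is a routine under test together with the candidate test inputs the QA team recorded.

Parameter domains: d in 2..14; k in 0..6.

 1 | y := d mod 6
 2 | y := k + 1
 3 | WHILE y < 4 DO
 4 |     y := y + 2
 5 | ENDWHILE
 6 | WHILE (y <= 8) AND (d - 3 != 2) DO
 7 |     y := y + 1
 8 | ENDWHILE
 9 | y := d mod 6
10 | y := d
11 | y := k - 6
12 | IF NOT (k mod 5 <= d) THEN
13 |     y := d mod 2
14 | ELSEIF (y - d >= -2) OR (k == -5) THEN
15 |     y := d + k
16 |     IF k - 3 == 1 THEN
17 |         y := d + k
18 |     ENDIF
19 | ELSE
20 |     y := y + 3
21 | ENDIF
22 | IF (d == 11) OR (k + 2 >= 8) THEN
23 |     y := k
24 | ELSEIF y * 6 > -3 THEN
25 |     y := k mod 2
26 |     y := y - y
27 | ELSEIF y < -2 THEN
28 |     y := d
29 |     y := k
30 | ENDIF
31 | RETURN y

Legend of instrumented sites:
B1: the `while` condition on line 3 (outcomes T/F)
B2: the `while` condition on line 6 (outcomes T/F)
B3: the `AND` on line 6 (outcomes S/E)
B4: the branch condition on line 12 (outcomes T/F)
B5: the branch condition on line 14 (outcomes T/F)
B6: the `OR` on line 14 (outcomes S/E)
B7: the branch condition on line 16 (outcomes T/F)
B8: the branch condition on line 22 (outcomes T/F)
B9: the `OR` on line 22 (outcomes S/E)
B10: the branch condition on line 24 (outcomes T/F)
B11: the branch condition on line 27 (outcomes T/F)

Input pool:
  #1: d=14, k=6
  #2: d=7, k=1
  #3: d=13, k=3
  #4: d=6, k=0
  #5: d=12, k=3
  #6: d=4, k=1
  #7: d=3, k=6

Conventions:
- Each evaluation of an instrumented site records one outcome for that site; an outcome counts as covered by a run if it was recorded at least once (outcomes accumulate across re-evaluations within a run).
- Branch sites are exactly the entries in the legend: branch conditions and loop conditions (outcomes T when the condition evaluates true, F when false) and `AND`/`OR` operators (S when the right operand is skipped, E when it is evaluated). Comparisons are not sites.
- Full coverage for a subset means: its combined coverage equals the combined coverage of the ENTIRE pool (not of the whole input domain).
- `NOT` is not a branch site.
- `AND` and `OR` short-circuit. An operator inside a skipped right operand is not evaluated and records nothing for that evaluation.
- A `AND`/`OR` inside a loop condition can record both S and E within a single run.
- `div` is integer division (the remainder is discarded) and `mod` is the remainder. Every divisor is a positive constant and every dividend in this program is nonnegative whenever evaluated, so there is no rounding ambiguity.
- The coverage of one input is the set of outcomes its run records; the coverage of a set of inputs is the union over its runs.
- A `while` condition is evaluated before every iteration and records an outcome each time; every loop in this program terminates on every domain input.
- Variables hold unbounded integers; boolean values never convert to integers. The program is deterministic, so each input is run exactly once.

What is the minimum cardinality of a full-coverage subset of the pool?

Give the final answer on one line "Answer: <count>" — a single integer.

input #1 (d=14, k=6): covers B1=F, B2=T, B2=F, B3=S, B3=E, B4=F, B5=F, B6=E, B8=T, B9=E
input #2 (d=7, k=1): covers B1=T, B1=F, B2=T, B2=F, B3=S, B3=E, B4=F, B5=F, B6=E, B8=F, B9=E, B10=F, B11=F
input #3 (d=13, k=3): covers B1=F, B2=T, B2=F, B3=S, B3=E, B4=F, B5=F, B6=E, B8=F, B9=E, B10=T
input #4 (d=6, k=0): covers B1=T, B1=F, B2=T, B2=F, B3=S, B3=E, B4=F, B5=F, B6=E, B8=F, B9=E, B10=F, B11=T
input #5 (d=12, k=3): covers B1=F, B2=T, B2=F, B3=S, B3=E, B4=F, B5=F, B6=E, B8=F, B9=E, B10=T
input #6 (d=4, k=1): covers B1=T, B1=F, B2=T, B2=F, B3=S, B3=E, B4=F, B5=F, B6=E, B8=F, B9=E, B10=F, B11=F
input #7 (d=3, k=6): covers B1=F, B2=T, B2=F, B3=S, B3=E, B4=F, B5=F, B6=E, B8=T, B9=E
together the pool reaches 16 outcomes: B1=T, B1=F, B2=T, B2=F, B3=S, B3=E, B4=F, B5=F, B6=E, B8=T, B8=F, B9=E, B10=T, B10=F, B11=T, B11=F
size 1 is not enough: best union over all size-1 subsets is 13/16
size 2 is not enough: best union over all size-2 subsets is 14/16
size 3 is not enough: best union over all size-3 subsets is 15/16
size 4: inputs {1, 2, 3, 4} cover all 16 outcomes, and no lexicographically smaller subset of this size does

Answer: 4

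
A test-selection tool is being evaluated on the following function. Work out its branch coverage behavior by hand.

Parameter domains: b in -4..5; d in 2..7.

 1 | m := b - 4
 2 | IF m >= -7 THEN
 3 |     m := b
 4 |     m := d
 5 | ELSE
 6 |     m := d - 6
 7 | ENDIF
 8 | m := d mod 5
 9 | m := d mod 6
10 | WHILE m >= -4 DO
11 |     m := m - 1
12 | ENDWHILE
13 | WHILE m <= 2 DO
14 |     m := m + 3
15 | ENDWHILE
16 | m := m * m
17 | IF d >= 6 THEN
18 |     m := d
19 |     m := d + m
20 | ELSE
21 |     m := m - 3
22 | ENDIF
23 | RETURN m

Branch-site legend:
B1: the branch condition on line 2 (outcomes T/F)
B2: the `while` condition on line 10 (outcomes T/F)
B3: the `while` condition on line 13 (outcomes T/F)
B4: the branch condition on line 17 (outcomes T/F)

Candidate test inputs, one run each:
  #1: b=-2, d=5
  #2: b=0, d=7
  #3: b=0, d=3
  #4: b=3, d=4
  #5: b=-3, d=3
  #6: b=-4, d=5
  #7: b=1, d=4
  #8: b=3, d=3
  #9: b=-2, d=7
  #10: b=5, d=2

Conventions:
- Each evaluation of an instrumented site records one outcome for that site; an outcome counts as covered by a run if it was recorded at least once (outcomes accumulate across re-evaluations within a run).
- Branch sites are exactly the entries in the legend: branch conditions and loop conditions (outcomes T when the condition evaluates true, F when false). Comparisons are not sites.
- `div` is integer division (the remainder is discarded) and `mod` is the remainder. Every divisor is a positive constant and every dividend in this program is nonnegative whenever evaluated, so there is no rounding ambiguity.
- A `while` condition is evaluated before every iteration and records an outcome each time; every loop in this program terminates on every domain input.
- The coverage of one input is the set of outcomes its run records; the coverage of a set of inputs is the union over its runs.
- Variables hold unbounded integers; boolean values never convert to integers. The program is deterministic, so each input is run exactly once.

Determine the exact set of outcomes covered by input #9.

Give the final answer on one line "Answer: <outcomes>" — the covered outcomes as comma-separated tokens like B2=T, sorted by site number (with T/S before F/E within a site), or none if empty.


Running input #9 (b=-2, d=7), event by event:
  B1->T, B2->T, B2->T, B2->T, B2->T, B2->T, B2->T, B2->F, B3->T, B3->T
  B3->T, B3->F, B4->T
collecting distinct outcomes: B1=T, B2=T, B2=F, B3=T, B3=F, B4=T
Answer: B1=T, B2=T, B2=F, B3=T, B3=F, B4=T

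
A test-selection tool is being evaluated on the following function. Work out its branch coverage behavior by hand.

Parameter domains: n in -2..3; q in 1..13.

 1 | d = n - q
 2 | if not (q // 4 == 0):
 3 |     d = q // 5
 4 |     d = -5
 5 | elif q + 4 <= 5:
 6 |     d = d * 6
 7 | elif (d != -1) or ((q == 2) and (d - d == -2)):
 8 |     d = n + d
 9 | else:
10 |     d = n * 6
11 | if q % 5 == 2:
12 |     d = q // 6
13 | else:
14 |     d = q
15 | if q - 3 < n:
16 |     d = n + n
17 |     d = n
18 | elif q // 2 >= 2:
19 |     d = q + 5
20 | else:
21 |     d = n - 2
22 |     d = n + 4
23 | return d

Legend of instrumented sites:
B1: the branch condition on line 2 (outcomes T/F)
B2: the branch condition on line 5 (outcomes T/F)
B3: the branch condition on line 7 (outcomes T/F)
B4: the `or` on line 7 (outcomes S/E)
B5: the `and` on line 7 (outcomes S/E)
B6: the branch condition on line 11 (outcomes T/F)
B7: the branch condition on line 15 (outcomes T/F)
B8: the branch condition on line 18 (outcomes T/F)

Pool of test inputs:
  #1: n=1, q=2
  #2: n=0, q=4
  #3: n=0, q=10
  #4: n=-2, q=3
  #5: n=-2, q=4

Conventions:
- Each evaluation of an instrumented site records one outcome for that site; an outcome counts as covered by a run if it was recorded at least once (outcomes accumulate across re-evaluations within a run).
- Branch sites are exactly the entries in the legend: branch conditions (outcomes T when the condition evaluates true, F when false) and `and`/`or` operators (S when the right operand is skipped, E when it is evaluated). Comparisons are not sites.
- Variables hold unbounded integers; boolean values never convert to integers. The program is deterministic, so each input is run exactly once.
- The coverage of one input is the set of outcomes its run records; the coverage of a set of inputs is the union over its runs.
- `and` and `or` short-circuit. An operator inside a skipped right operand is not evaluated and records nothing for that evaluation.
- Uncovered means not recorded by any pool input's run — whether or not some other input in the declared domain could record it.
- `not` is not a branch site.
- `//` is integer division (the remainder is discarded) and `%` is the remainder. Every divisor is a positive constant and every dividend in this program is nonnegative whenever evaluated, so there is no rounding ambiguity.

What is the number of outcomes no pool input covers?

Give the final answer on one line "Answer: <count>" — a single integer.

input #1, n=1, q=2: events B1->F, B2->F, B4->E, B5->E, B3->F, B6->T, B7->T; outcomes B1=F, B2=F, B3=F, B4=E, B5=E, B6=T, B7=T
input #2, n=0, q=4: events B1->T, B6->F, B7->F, B8->T; outcomes B1=T, B6=F, B7=F, B8=T
input #3, n=0, q=10: events B1->T, B6->F, B7->F, B8->T; outcomes B1=T, B6=F, B7=F, B8=T
input #4, n=-2, q=3: events B1->F, B2->F, B4->S, B3->T, B6->F, B7->F, B8->F; outcomes B1=F, B2=F, B3=T, B4=S, B6=F, B7=F, B8=F
input #5, n=-2, q=4: events B1->T, B6->F, B7->F, B8->T; outcomes B1=T, B6=F, B7=F, B8=T
union over the pool: B1=T, B1=F, B2=F, B3=T, B3=F, B4=S, B4=E, B5=E, B6=T, B6=F, B7=T, B7=F, B8=T, B8=F
uncovered (2 of 16): B2=T, B5=S

Answer: 2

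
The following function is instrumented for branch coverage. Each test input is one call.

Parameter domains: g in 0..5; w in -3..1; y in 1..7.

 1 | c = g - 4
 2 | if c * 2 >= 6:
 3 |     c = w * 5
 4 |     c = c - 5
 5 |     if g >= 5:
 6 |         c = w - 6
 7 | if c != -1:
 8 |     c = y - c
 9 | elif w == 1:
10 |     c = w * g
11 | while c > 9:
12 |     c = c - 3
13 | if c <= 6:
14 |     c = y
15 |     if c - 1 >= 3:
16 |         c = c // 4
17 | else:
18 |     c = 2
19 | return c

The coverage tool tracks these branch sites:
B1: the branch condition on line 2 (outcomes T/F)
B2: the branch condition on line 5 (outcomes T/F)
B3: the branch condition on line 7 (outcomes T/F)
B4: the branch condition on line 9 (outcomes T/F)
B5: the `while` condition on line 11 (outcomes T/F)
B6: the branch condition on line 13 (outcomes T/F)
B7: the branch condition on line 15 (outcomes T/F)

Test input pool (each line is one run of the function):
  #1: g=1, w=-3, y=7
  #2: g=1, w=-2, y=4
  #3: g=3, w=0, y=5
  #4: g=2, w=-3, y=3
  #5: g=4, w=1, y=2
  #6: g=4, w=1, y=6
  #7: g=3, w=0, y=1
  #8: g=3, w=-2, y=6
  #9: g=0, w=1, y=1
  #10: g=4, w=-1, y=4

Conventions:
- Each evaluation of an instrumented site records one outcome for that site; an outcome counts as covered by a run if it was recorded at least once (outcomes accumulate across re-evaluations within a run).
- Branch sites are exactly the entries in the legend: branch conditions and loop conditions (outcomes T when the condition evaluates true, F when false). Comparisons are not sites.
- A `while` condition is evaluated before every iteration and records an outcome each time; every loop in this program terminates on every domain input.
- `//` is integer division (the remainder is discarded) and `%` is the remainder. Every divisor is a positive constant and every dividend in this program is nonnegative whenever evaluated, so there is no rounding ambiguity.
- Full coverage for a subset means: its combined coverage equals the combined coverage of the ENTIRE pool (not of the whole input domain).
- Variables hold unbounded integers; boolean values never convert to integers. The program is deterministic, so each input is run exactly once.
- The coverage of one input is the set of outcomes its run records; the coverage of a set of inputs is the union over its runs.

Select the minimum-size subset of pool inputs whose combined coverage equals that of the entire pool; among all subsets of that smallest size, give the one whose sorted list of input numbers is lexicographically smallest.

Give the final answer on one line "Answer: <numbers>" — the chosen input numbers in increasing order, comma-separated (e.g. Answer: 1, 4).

input #1, g=1, w=-3, y=7: events B1->F, B3->T, B5->T, B5->F, B6->F; outcomes B1=F, B3=T, B5=T, B5=F, B6=F
input #2, g=1, w=-2, y=4: events B1->F, B3->T, B5->F, B6->F; outcomes B1=F, B3=T, B5=F, B6=F
input #3, g=3, w=0, y=5: events B1->F, B3->F, B4->F, B5->F, B6->T, B7->T; outcomes B1=F, B3=F, B4=F, B5=F, B6=T, B7=T
input #4, g=2, w=-3, y=3: events B1->F, B3->T, B5->F, B6->T, B7->F; outcomes B1=F, B3=T, B5=F, B6=T, B7=F
input #5, g=4, w=1, y=2: events B1->F, B3->T, B5->F, B6->T, B7->F; outcomes B1=F, B3=T, B5=F, B6=T, B7=F
input #6, g=4, w=1, y=6: events B1->F, B3->T, B5->F, B6->T, B7->T; outcomes B1=F, B3=T, B5=F, B6=T, B7=T
input #7, g=3, w=0, y=1: events B1->F, B3->F, B4->F, B5->F, B6->T, B7->F; outcomes B1=F, B3=F, B4=F, B5=F, B6=T, B7=F
input #8, g=3, w=-2, y=6: events B1->F, B3->F, B4->F, B5->F, B6->T, B7->T; outcomes B1=F, B3=F, B4=F, B5=F, B6=T, B7=T
input #9, g=0, w=1, y=1: events B1->F, B3->T, B5->F, B6->T, B7->F; outcomes B1=F, B3=T, B5=F, B6=T, B7=F
input #10, g=4, w=-1, y=4: events B1->F, B3->T, B5->F, B6->T, B7->T; outcomes B1=F, B3=T, B5=F, B6=T, B7=T
union over all inputs: B1=F, B3=T, B3=F, B4=F, B5=T, B5=F, B6=T, B6=F, B7=T, B7=F (10 outcomes)
checked all size-1 subsets: none covers 10 outcomes (max 6/10)
checked all size-2 subsets: none covers 10 outcomes (max 9/10)
size 3: inputs {1, 3, 4} cover all 10 outcomes, and no lexicographically smaller subset of this size does

Answer: 1, 3, 4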